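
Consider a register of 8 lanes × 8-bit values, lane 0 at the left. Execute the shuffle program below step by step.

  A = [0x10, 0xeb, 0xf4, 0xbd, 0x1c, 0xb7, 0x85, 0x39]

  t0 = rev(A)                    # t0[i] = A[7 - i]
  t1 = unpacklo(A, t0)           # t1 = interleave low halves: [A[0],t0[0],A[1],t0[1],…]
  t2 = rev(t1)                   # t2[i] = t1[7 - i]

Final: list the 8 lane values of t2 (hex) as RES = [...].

  t0: 39 85 b7 1c bd f4 eb 10
  t1: 10 39 eb 85 f4 b7 bd 1c
  t2: 1c bd b7 f4 85 eb 39 10

RES = [ 0x1c  0xbd  0xb7  0xf4  0x85  0xeb  0x39  0x10 ]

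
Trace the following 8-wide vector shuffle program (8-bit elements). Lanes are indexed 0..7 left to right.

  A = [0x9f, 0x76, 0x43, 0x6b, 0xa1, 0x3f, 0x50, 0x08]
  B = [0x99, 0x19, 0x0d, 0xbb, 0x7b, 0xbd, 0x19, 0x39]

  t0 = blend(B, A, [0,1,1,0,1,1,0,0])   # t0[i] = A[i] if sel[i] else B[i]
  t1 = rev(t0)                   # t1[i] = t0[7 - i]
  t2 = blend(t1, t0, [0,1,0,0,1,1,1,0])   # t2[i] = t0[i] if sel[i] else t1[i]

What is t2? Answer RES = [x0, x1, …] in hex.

→ t0 |99|76|43|bb|a1|3f|19|39|
→ t1 |39|19|3f|a1|bb|43|76|99|
→ t2 |39|76|3f|a1|a1|3f|19|99|

RES = [ 0x39  0x76  0x3f  0xa1  0xa1  0x3f  0x19  0x99 ]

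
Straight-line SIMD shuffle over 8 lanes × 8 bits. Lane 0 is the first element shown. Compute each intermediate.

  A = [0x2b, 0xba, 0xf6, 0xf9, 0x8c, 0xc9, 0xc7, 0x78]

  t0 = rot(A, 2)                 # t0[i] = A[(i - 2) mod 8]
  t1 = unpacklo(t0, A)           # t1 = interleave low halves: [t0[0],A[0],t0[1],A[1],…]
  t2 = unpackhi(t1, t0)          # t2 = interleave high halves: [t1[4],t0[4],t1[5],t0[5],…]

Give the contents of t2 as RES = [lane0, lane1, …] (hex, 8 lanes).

RES = [ 0x2b  0xf6  0xf6  0xf9  0xba  0x8c  0xf9  0xc9 ]

t0 = [0xc7, 0x78, 0x2b, 0xba, 0xf6, 0xf9, 0x8c, 0xc9]
t1 = [0xc7, 0x2b, 0x78, 0xba, 0x2b, 0xf6, 0xba, 0xf9]
t2 = [0x2b, 0xf6, 0xf6, 0xf9, 0xba, 0x8c, 0xf9, 0xc9]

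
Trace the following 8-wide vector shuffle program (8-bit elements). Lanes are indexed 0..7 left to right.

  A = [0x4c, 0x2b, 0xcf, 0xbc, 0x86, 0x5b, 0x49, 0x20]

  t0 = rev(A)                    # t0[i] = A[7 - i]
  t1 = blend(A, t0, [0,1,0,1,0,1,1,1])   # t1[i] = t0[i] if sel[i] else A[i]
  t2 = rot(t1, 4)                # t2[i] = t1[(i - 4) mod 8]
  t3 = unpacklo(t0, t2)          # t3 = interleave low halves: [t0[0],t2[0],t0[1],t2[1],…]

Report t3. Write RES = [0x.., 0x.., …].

→ t0 |20|49|5b|86|bc|cf|2b|4c|
→ t1 |4c|49|cf|86|86|cf|2b|4c|
→ t2 |86|cf|2b|4c|4c|49|cf|86|
→ t3 |20|86|49|cf|5b|2b|86|4c|

RES = [ 0x20  0x86  0x49  0xcf  0x5b  0x2b  0x86  0x4c ]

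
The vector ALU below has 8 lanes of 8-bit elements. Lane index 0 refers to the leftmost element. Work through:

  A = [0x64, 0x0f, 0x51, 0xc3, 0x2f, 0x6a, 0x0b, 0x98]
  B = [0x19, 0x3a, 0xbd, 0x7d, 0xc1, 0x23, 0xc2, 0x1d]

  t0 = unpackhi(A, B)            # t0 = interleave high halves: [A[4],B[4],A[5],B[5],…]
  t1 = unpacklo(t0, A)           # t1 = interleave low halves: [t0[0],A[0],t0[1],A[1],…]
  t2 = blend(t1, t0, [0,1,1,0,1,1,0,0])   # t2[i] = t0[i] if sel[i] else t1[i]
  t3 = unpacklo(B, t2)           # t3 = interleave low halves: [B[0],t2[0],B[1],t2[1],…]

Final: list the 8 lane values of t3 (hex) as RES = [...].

→ t0 |2f|c1|6a|23|0b|c2|98|1d|
→ t1 |2f|64|c1|0f|6a|51|23|c3|
→ t2 |2f|c1|6a|0f|0b|c2|23|c3|
→ t3 |19|2f|3a|c1|bd|6a|7d|0f|

RES = [0x19, 0x2f, 0x3a, 0xc1, 0xbd, 0x6a, 0x7d, 0x0f]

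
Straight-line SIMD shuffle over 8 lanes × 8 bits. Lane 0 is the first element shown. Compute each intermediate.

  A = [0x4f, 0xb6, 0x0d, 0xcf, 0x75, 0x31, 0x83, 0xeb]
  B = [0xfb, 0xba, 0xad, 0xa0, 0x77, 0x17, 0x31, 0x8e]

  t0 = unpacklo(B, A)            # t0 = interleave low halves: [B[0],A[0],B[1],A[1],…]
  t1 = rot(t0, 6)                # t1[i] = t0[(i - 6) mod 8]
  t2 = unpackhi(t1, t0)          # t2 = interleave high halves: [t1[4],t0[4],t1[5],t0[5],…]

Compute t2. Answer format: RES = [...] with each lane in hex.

→ t0 |fb|4f|ba|b6|ad|0d|a0|cf|
→ t1 |ba|b6|ad|0d|a0|cf|fb|4f|
→ t2 |a0|ad|cf|0d|fb|a0|4f|cf|

RES = [0xa0, 0xad, 0xcf, 0x0d, 0xfb, 0xa0, 0x4f, 0xcf]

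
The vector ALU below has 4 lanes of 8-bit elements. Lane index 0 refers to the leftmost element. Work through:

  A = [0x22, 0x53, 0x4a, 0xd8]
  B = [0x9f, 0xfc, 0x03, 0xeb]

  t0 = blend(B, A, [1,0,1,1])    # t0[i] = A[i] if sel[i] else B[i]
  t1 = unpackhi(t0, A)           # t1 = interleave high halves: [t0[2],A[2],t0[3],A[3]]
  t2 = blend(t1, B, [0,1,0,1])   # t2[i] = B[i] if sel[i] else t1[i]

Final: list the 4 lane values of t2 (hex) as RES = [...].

RES = [0x4a, 0xfc, 0xd8, 0xeb]

→ t0 |22|fc|4a|d8|
→ t1 |4a|4a|d8|d8|
→ t2 |4a|fc|d8|eb|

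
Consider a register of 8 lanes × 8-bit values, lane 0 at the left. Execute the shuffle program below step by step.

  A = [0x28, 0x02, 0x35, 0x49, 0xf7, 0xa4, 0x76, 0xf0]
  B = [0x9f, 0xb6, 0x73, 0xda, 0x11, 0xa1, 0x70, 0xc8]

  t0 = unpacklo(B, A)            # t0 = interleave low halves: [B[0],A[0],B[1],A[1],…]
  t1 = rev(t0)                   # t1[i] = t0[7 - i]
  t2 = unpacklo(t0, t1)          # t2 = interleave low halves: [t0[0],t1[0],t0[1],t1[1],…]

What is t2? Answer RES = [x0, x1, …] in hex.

RES = [0x9f, 0x49, 0x28, 0xda, 0xb6, 0x35, 0x02, 0x73]

→ t0 |9f|28|b6|02|73|35|da|49|
→ t1 |49|da|35|73|02|b6|28|9f|
→ t2 |9f|49|28|da|b6|35|02|73|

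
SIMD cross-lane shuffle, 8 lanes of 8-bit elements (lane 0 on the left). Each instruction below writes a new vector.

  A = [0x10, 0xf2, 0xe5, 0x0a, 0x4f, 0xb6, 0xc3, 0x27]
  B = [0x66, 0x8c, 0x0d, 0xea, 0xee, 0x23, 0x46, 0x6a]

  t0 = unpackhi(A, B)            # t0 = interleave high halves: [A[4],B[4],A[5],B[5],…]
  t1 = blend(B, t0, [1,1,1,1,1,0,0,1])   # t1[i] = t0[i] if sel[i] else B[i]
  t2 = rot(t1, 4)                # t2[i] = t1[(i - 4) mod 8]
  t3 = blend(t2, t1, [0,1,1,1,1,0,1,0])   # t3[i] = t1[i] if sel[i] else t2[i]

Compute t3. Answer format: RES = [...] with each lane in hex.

RES = [0xc3, 0xee, 0xb6, 0x23, 0xc3, 0xee, 0x46, 0x23]

  t0: 4f ee b6 23 c3 46 27 6a
  t1: 4f ee b6 23 c3 23 46 6a
  t2: c3 23 46 6a 4f ee b6 23
  t3: c3 ee b6 23 c3 ee 46 23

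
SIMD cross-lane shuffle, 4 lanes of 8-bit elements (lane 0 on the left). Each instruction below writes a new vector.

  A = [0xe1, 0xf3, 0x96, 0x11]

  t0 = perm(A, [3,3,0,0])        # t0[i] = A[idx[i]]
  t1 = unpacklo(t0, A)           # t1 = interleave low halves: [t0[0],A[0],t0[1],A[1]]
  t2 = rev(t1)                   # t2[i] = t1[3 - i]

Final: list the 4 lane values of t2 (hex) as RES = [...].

RES = [0xf3, 0x11, 0xe1, 0x11]

t0 = [0x11, 0x11, 0xe1, 0xe1]
t1 = [0x11, 0xe1, 0x11, 0xf3]
t2 = [0xf3, 0x11, 0xe1, 0x11]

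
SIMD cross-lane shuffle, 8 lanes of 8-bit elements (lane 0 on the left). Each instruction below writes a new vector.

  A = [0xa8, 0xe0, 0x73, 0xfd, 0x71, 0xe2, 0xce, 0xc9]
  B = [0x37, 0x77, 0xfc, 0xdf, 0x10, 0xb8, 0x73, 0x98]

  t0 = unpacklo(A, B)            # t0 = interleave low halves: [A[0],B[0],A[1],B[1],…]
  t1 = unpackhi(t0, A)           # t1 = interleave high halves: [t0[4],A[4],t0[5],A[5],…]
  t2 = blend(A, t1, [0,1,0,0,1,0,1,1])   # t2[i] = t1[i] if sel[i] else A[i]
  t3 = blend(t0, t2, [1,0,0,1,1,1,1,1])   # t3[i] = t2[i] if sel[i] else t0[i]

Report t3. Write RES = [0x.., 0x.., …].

→ t0 |a8|37|e0|77|73|fc|fd|df|
→ t1 |73|71|fc|e2|fd|ce|df|c9|
→ t2 |a8|71|73|fd|fd|e2|df|c9|
→ t3 |a8|37|e0|fd|fd|e2|df|c9|

RES = [0xa8, 0x37, 0xe0, 0xfd, 0xfd, 0xe2, 0xdf, 0xc9]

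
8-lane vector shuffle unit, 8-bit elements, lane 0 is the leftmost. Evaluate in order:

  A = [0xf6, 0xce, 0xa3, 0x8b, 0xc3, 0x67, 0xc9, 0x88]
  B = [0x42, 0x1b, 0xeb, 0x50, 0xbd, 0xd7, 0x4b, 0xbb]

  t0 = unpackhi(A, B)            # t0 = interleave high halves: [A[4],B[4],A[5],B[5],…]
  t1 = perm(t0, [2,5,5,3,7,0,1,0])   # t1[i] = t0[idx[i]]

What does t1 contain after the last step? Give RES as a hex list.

→ t0 |c3|bd|67|d7|c9|4b|88|bb|
→ t1 |67|4b|4b|d7|bb|c3|bd|c3|

RES = [0x67, 0x4b, 0x4b, 0xd7, 0xbb, 0xc3, 0xbd, 0xc3]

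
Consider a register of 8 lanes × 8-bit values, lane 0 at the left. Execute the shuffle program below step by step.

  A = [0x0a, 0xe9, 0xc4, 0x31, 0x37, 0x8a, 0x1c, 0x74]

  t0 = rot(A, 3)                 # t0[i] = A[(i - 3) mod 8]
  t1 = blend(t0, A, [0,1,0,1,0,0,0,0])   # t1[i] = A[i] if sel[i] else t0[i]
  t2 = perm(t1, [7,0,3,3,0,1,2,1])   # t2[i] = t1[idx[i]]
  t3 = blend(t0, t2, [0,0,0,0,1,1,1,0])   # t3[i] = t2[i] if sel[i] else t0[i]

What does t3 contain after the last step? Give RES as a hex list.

→ t0 |8a|1c|74|0a|e9|c4|31|37|
→ t1 |8a|e9|74|31|e9|c4|31|37|
→ t2 |37|8a|31|31|8a|e9|74|e9|
→ t3 |8a|1c|74|0a|8a|e9|74|37|

RES = [ 0x8a  0x1c  0x74  0x0a  0x8a  0xe9  0x74  0x37 ]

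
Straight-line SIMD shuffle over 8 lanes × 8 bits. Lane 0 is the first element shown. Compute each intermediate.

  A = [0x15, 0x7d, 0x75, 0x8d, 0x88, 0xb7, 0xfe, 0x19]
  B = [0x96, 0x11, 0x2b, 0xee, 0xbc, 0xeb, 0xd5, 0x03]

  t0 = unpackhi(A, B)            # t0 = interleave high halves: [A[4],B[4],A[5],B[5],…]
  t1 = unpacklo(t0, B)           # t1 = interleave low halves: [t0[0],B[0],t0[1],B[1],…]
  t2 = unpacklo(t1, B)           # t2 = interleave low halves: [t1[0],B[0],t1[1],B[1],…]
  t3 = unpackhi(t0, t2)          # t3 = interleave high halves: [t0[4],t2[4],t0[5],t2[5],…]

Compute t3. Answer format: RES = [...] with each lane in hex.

  t0: 88 bc b7 eb fe d5 19 03
  t1: 88 96 bc 11 b7 2b eb ee
  t2: 88 96 96 11 bc 2b 11 ee
  t3: fe bc d5 2b 19 11 03 ee

RES = [0xfe, 0xbc, 0xd5, 0x2b, 0x19, 0x11, 0x03, 0xee]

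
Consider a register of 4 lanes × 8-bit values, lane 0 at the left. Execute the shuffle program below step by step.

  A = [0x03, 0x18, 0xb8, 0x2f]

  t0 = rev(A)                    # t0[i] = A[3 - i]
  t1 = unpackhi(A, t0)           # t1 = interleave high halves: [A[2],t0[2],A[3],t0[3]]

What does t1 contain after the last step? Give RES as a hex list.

RES = [0xb8, 0x18, 0x2f, 0x03]

t0 = [0x2f, 0xb8, 0x18, 0x03]
t1 = [0xb8, 0x18, 0x2f, 0x03]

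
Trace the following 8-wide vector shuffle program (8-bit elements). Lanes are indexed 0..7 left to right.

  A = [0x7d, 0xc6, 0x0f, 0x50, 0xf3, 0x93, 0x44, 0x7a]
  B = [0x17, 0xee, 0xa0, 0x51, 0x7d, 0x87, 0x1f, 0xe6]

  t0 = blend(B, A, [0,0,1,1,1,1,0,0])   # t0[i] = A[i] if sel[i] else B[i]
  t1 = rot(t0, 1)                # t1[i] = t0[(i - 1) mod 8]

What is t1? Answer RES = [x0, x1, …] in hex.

RES = [ 0xe6  0x17  0xee  0x0f  0x50  0xf3  0x93  0x1f ]

  t0: 17 ee 0f 50 f3 93 1f e6
  t1: e6 17 ee 0f 50 f3 93 1f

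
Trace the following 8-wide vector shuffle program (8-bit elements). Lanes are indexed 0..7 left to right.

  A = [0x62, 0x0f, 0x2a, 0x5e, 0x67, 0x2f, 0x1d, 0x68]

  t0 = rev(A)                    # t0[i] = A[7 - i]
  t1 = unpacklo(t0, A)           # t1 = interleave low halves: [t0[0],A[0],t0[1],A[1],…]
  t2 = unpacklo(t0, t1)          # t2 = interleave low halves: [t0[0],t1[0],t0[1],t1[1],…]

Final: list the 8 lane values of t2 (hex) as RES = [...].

RES = [ 0x68  0x68  0x1d  0x62  0x2f  0x1d  0x67  0x0f ]

t0 = [0x68, 0x1d, 0x2f, 0x67, 0x5e, 0x2a, 0x0f, 0x62]
t1 = [0x68, 0x62, 0x1d, 0x0f, 0x2f, 0x2a, 0x67, 0x5e]
t2 = [0x68, 0x68, 0x1d, 0x62, 0x2f, 0x1d, 0x67, 0x0f]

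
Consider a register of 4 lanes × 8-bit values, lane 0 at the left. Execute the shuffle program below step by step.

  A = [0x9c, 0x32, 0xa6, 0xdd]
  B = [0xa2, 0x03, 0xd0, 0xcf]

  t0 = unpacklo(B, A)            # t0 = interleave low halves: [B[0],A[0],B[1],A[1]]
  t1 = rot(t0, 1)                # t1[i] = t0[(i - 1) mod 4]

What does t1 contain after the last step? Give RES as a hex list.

RES = [0x32, 0xa2, 0x9c, 0x03]

t0 = [0xa2, 0x9c, 0x03, 0x32]
t1 = [0x32, 0xa2, 0x9c, 0x03]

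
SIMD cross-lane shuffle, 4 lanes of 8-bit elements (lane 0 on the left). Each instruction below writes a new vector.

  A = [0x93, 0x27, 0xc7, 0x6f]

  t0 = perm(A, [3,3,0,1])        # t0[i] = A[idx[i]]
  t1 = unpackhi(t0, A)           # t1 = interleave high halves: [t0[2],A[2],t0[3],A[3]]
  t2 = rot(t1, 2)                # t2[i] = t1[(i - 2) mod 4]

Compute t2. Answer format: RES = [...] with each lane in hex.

RES = [ 0x27  0x6f  0x93  0xc7 ]

→ t0 |6f|6f|93|27|
→ t1 |93|c7|27|6f|
→ t2 |27|6f|93|c7|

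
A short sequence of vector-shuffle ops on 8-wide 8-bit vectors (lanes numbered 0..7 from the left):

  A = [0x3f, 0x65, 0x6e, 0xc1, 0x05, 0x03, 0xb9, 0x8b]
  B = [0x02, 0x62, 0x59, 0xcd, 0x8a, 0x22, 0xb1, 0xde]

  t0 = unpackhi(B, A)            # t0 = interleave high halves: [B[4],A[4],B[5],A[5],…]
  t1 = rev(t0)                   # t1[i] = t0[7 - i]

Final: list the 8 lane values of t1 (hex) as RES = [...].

  t0: 8a 05 22 03 b1 b9 de 8b
  t1: 8b de b9 b1 03 22 05 8a

RES = [ 0x8b  0xde  0xb9  0xb1  0x03  0x22  0x05  0x8a ]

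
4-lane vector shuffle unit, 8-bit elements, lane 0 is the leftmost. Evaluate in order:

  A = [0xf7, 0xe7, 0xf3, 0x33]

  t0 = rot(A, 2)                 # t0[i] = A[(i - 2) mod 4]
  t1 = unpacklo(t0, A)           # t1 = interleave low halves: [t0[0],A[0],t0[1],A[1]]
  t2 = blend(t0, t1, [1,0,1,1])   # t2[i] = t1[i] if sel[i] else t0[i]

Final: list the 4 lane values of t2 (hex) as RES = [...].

RES = [ 0xf3  0x33  0x33  0xe7 ]

→ t0 |f3|33|f7|e7|
→ t1 |f3|f7|33|e7|
→ t2 |f3|33|33|e7|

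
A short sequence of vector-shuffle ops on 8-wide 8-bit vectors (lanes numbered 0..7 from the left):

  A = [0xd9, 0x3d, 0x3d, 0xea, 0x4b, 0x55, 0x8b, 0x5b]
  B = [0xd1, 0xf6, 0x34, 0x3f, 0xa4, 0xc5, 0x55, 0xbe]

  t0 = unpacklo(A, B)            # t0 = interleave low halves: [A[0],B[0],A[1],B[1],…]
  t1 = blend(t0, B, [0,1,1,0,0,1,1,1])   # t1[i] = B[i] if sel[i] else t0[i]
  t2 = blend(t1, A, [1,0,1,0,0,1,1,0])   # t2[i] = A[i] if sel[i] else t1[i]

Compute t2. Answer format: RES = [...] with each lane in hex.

t0 = [0xd9, 0xd1, 0x3d, 0xf6, 0x3d, 0x34, 0xea, 0x3f]
t1 = [0xd9, 0xf6, 0x34, 0xf6, 0x3d, 0xc5, 0x55, 0xbe]
t2 = [0xd9, 0xf6, 0x3d, 0xf6, 0x3d, 0x55, 0x8b, 0xbe]

RES = [0xd9, 0xf6, 0x3d, 0xf6, 0x3d, 0x55, 0x8b, 0xbe]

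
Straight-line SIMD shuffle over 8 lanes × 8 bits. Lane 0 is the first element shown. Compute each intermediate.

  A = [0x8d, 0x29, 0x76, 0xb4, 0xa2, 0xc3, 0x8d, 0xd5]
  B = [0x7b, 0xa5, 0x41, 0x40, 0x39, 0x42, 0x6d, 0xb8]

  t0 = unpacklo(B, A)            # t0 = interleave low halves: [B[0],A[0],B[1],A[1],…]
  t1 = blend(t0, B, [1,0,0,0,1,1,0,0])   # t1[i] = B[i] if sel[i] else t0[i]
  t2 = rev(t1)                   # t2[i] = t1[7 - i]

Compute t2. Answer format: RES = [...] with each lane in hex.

RES = [0xb4, 0x40, 0x42, 0x39, 0x29, 0xa5, 0x8d, 0x7b]

→ t0 |7b|8d|a5|29|41|76|40|b4|
→ t1 |7b|8d|a5|29|39|42|40|b4|
→ t2 |b4|40|42|39|29|a5|8d|7b|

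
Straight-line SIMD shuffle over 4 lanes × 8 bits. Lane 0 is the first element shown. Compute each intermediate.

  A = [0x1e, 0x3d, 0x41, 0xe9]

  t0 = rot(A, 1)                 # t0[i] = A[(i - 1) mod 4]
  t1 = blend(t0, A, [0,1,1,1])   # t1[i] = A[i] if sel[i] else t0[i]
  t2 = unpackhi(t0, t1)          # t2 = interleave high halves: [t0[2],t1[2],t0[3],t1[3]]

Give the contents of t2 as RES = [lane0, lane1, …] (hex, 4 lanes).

RES = [ 0x3d  0x41  0x41  0xe9 ]

→ t0 |e9|1e|3d|41|
→ t1 |e9|3d|41|e9|
→ t2 |3d|41|41|e9|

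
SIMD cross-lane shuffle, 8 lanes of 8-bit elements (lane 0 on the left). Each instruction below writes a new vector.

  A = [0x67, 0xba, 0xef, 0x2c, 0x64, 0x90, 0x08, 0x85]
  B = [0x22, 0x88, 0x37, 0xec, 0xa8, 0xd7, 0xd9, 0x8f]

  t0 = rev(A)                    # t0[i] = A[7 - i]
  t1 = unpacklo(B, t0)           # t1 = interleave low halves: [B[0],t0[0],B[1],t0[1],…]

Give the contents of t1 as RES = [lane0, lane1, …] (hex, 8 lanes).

RES = [0x22, 0x85, 0x88, 0x08, 0x37, 0x90, 0xec, 0x64]

t0 = [0x85, 0x08, 0x90, 0x64, 0x2c, 0xef, 0xba, 0x67]
t1 = [0x22, 0x85, 0x88, 0x08, 0x37, 0x90, 0xec, 0x64]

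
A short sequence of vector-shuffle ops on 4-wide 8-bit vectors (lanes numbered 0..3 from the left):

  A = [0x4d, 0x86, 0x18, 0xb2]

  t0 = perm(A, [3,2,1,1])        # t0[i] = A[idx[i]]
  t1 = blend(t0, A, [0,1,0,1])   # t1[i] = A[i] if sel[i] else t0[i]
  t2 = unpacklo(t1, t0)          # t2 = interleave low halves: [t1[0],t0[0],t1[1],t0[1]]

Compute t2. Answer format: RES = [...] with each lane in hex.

  t0: b2 18 86 86
  t1: b2 86 86 b2
  t2: b2 b2 86 18

RES = [0xb2, 0xb2, 0x86, 0x18]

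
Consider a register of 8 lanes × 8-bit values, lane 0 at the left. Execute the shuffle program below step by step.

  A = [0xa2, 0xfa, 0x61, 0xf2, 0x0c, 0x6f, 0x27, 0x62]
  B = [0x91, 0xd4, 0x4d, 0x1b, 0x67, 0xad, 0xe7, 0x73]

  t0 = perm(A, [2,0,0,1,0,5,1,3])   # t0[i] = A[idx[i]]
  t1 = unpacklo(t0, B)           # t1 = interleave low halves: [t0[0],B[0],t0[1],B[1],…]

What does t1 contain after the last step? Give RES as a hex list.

RES = [ 0x61  0x91  0xa2  0xd4  0xa2  0x4d  0xfa  0x1b ]

→ t0 |61|a2|a2|fa|a2|6f|fa|f2|
→ t1 |61|91|a2|d4|a2|4d|fa|1b|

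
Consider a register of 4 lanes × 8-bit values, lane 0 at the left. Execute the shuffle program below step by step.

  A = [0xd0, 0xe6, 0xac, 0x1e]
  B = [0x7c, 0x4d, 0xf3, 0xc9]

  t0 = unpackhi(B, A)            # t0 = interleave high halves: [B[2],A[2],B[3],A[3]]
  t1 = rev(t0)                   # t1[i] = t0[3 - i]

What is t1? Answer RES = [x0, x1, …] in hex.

t0 = [0xf3, 0xac, 0xc9, 0x1e]
t1 = [0x1e, 0xc9, 0xac, 0xf3]

RES = [0x1e, 0xc9, 0xac, 0xf3]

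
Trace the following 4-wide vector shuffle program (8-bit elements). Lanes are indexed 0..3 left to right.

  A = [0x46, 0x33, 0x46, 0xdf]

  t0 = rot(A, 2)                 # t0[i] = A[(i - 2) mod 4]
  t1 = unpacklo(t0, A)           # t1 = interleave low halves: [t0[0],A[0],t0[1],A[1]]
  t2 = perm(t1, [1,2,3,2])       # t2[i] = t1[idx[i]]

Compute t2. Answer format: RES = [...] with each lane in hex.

→ t0 |46|df|46|33|
→ t1 |46|46|df|33|
→ t2 |46|df|33|df|

RES = [ 0x46  0xdf  0x33  0xdf ]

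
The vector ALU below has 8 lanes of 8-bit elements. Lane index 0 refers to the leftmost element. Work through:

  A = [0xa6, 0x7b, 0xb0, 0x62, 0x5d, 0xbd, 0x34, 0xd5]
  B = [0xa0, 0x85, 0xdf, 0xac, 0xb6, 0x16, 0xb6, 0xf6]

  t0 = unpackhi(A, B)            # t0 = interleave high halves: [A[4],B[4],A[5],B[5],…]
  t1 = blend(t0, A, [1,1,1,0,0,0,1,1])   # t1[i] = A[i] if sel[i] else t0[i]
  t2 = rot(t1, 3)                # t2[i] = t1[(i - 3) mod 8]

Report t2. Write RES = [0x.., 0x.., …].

t0 = [0x5d, 0xb6, 0xbd, 0x16, 0x34, 0xb6, 0xd5, 0xf6]
t1 = [0xa6, 0x7b, 0xb0, 0x16, 0x34, 0xb6, 0x34, 0xd5]
t2 = [0xb6, 0x34, 0xd5, 0xa6, 0x7b, 0xb0, 0x16, 0x34]

RES = [0xb6, 0x34, 0xd5, 0xa6, 0x7b, 0xb0, 0x16, 0x34]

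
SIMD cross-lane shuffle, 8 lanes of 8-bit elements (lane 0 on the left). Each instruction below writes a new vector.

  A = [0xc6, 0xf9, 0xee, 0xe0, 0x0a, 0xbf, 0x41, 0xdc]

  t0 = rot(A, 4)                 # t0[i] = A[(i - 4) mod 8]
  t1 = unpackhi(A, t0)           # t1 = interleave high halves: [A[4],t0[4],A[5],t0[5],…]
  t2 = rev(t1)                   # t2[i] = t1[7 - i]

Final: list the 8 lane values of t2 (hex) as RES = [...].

→ t0 |0a|bf|41|dc|c6|f9|ee|e0|
→ t1 |0a|c6|bf|f9|41|ee|dc|e0|
→ t2 |e0|dc|ee|41|f9|bf|c6|0a|

RES = [0xe0, 0xdc, 0xee, 0x41, 0xf9, 0xbf, 0xc6, 0x0a]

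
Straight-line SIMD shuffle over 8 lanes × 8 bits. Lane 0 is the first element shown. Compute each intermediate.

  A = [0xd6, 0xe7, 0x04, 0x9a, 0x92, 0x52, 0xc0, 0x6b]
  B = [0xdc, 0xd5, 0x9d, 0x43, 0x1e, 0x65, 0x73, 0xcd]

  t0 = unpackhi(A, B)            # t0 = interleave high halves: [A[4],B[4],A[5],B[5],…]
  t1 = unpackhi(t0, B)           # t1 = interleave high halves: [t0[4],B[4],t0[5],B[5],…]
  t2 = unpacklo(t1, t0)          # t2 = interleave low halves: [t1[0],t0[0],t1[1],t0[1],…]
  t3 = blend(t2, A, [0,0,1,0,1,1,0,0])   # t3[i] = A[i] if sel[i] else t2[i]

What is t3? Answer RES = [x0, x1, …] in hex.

RES = [ 0xc0  0x92  0x04  0x1e  0x92  0x52  0x65  0x65 ]

t0 = [0x92, 0x1e, 0x52, 0x65, 0xc0, 0x73, 0x6b, 0xcd]
t1 = [0xc0, 0x1e, 0x73, 0x65, 0x6b, 0x73, 0xcd, 0xcd]
t2 = [0xc0, 0x92, 0x1e, 0x1e, 0x73, 0x52, 0x65, 0x65]
t3 = [0xc0, 0x92, 0x04, 0x1e, 0x92, 0x52, 0x65, 0x65]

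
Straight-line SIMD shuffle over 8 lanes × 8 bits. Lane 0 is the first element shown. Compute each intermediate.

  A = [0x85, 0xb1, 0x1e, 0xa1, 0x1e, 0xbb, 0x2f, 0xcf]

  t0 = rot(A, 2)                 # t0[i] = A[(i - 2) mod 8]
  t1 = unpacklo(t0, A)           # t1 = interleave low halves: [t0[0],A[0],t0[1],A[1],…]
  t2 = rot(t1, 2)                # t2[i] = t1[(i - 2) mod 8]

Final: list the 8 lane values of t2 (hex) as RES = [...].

t0 = [0x2f, 0xcf, 0x85, 0xb1, 0x1e, 0xa1, 0x1e, 0xbb]
t1 = [0x2f, 0x85, 0xcf, 0xb1, 0x85, 0x1e, 0xb1, 0xa1]
t2 = [0xb1, 0xa1, 0x2f, 0x85, 0xcf, 0xb1, 0x85, 0x1e]

RES = [0xb1, 0xa1, 0x2f, 0x85, 0xcf, 0xb1, 0x85, 0x1e]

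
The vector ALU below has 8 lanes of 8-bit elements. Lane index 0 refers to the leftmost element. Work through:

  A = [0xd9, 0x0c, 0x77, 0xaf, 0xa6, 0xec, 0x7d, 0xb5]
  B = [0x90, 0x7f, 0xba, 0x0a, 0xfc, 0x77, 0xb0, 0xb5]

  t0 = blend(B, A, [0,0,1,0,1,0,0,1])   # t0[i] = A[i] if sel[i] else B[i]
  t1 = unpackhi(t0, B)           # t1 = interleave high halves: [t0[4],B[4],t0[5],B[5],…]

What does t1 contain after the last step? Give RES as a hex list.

RES = [ 0xa6  0xfc  0x77  0x77  0xb0  0xb0  0xb5  0xb5 ]

→ t0 |90|7f|77|0a|a6|77|b0|b5|
→ t1 |a6|fc|77|77|b0|b0|b5|b5|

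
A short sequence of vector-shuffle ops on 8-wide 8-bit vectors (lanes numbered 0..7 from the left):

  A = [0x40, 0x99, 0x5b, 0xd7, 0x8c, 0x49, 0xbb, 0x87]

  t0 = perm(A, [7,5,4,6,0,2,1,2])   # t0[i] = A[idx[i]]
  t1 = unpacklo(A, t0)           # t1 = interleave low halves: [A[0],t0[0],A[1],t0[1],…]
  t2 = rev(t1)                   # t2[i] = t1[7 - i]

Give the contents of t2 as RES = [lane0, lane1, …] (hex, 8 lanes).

RES = [0xbb, 0xd7, 0x8c, 0x5b, 0x49, 0x99, 0x87, 0x40]

  t0: 87 49 8c bb 40 5b 99 5b
  t1: 40 87 99 49 5b 8c d7 bb
  t2: bb d7 8c 5b 49 99 87 40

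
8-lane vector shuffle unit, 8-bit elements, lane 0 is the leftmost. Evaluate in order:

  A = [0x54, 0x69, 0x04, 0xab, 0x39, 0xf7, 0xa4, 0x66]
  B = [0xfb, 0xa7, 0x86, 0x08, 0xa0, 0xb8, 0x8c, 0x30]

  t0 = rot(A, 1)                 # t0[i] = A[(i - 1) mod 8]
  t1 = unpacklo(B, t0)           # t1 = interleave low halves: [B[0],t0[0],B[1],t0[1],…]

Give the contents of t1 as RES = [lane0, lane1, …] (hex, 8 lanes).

→ t0 |66|54|69|04|ab|39|f7|a4|
→ t1 |fb|66|a7|54|86|69|08|04|

RES = [ 0xfb  0x66  0xa7  0x54  0x86  0x69  0x08  0x04 ]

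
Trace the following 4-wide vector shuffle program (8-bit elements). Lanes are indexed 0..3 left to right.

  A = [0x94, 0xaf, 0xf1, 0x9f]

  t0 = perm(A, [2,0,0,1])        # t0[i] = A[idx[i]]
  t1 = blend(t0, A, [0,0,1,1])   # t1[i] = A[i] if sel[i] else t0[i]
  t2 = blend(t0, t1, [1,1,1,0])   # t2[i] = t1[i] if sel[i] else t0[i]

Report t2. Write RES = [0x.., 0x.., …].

  t0: f1 94 94 af
  t1: f1 94 f1 9f
  t2: f1 94 f1 af

RES = [ 0xf1  0x94  0xf1  0xaf ]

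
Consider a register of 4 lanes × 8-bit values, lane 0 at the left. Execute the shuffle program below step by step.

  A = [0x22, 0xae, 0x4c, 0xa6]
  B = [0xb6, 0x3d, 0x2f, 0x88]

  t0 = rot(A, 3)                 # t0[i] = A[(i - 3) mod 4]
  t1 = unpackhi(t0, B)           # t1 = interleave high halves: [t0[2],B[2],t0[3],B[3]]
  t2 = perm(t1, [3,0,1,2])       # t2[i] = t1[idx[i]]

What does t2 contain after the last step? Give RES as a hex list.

RES = [ 0x88  0xa6  0x2f  0x22 ]

  t0: ae 4c a6 22
  t1: a6 2f 22 88
  t2: 88 a6 2f 22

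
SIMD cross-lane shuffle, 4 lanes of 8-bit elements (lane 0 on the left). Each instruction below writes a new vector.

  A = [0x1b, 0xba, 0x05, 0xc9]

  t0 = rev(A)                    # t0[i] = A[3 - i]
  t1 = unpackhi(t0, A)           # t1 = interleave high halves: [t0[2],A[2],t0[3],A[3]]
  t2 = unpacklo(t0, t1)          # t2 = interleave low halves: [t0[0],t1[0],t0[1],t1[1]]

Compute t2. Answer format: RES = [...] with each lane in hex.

t0 = [0xc9, 0x05, 0xba, 0x1b]
t1 = [0xba, 0x05, 0x1b, 0xc9]
t2 = [0xc9, 0xba, 0x05, 0x05]

RES = [0xc9, 0xba, 0x05, 0x05]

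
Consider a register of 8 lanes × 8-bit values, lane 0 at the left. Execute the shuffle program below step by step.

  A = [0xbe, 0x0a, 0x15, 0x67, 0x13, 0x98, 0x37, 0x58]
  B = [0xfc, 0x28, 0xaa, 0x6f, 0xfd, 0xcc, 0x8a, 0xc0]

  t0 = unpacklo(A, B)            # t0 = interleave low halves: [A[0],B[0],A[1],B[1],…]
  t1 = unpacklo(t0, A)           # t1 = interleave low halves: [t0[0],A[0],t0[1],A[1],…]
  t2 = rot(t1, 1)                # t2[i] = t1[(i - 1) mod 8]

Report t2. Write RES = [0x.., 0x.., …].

RES = [0x67, 0xbe, 0xbe, 0xfc, 0x0a, 0x0a, 0x15, 0x28]

→ t0 |be|fc|0a|28|15|aa|67|6f|
→ t1 |be|be|fc|0a|0a|15|28|67|
→ t2 |67|be|be|fc|0a|0a|15|28|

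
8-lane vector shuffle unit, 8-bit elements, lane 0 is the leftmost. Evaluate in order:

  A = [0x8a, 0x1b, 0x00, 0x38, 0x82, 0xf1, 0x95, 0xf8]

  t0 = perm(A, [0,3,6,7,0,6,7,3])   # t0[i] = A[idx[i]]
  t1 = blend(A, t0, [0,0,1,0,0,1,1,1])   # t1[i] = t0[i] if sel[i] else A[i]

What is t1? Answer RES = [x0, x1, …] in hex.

  t0: 8a 38 95 f8 8a 95 f8 38
  t1: 8a 1b 95 38 82 95 f8 38

RES = [ 0x8a  0x1b  0x95  0x38  0x82  0x95  0xf8  0x38 ]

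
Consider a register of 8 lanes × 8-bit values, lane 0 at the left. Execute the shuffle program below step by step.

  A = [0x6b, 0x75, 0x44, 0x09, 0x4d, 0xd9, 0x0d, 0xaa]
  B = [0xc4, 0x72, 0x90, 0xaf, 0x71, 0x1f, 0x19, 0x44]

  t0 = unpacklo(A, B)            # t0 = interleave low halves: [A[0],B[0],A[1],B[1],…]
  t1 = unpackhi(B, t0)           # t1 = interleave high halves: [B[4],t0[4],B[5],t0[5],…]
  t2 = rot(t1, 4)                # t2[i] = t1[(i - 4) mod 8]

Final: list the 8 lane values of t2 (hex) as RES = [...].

  t0: 6b c4 75 72 44 90 09 af
  t1: 71 44 1f 90 19 09 44 af
  t2: 19 09 44 af 71 44 1f 90

RES = [ 0x19  0x09  0x44  0xaf  0x71  0x44  0x1f  0x90 ]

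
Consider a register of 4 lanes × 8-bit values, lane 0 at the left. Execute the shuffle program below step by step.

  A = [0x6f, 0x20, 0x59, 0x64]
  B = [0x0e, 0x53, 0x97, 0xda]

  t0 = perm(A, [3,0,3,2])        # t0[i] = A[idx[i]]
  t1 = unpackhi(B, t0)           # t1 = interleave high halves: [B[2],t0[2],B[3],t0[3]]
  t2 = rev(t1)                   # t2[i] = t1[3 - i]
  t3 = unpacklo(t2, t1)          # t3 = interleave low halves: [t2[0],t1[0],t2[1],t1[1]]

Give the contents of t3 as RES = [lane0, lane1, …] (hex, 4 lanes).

RES = [ 0x59  0x97  0xda  0x64 ]

→ t0 |64|6f|64|59|
→ t1 |97|64|da|59|
→ t2 |59|da|64|97|
→ t3 |59|97|da|64|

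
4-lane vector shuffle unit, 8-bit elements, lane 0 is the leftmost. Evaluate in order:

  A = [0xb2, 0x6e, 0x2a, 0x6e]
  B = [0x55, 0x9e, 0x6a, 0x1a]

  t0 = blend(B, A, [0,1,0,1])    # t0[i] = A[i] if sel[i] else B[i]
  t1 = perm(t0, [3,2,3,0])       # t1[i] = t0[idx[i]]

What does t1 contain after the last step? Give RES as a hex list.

RES = [0x6e, 0x6a, 0x6e, 0x55]

  t0: 55 6e 6a 6e
  t1: 6e 6a 6e 55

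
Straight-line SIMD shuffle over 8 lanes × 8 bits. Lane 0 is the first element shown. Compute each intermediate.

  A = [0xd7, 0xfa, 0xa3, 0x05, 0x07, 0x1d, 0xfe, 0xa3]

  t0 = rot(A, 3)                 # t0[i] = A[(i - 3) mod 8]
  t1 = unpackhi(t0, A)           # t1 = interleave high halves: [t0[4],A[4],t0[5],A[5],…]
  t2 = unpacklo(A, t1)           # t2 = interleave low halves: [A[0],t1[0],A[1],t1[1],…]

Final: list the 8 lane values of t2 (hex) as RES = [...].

RES = [0xd7, 0xfa, 0xfa, 0x07, 0xa3, 0xa3, 0x05, 0x1d]

→ t0 |1d|fe|a3|d7|fa|a3|05|07|
→ t1 |fa|07|a3|1d|05|fe|07|a3|
→ t2 |d7|fa|fa|07|a3|a3|05|1d|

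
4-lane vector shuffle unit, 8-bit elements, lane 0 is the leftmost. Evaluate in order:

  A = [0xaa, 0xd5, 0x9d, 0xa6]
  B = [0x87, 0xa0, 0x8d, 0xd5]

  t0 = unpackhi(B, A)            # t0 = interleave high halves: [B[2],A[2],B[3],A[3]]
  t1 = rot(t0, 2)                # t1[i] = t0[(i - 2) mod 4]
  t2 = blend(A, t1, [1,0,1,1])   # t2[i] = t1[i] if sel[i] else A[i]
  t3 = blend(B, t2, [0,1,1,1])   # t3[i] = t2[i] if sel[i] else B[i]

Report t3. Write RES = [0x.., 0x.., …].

t0 = [0x8d, 0x9d, 0xd5, 0xa6]
t1 = [0xd5, 0xa6, 0x8d, 0x9d]
t2 = [0xd5, 0xd5, 0x8d, 0x9d]
t3 = [0x87, 0xd5, 0x8d, 0x9d]

RES = [ 0x87  0xd5  0x8d  0x9d ]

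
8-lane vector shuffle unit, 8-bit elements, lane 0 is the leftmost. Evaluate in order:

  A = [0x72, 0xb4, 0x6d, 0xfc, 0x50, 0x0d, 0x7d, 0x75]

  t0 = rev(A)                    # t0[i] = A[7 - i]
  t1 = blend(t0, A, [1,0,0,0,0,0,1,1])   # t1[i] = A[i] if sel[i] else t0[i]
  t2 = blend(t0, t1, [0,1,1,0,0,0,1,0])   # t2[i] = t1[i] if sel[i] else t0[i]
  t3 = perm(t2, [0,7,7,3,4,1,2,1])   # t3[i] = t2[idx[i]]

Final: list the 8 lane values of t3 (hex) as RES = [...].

RES = [ 0x75  0x72  0x72  0x50  0xfc  0x7d  0x0d  0x7d ]

  t0: 75 7d 0d 50 fc 6d b4 72
  t1: 72 7d 0d 50 fc 6d 7d 75
  t2: 75 7d 0d 50 fc 6d 7d 72
  t3: 75 72 72 50 fc 7d 0d 7d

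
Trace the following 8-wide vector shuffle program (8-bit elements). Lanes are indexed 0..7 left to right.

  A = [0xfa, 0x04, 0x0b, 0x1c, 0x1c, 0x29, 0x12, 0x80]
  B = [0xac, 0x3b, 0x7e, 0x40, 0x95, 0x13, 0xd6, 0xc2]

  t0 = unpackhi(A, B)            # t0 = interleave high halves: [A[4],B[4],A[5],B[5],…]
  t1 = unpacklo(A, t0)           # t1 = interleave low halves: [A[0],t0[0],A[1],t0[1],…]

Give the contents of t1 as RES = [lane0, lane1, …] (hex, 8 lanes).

RES = [0xfa, 0x1c, 0x04, 0x95, 0x0b, 0x29, 0x1c, 0x13]

  t0: 1c 95 29 13 12 d6 80 c2
  t1: fa 1c 04 95 0b 29 1c 13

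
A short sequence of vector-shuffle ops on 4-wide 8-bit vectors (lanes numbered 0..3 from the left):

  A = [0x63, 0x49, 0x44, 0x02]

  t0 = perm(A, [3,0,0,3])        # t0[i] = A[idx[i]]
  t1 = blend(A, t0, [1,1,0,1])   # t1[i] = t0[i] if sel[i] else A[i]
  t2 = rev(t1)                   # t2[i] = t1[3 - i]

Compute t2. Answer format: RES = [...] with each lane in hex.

RES = [ 0x02  0x44  0x63  0x02 ]

t0 = [0x02, 0x63, 0x63, 0x02]
t1 = [0x02, 0x63, 0x44, 0x02]
t2 = [0x02, 0x44, 0x63, 0x02]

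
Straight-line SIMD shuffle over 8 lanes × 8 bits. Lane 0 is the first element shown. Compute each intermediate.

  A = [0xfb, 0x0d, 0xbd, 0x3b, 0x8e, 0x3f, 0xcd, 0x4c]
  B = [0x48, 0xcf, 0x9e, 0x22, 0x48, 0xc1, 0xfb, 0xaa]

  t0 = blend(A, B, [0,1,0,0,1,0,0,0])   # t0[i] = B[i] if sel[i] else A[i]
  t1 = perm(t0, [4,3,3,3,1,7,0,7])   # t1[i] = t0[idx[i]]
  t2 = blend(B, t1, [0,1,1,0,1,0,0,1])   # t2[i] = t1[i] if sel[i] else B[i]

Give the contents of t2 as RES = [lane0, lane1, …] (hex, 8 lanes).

RES = [0x48, 0x3b, 0x3b, 0x22, 0xcf, 0xc1, 0xfb, 0x4c]

→ t0 |fb|cf|bd|3b|48|3f|cd|4c|
→ t1 |48|3b|3b|3b|cf|4c|fb|4c|
→ t2 |48|3b|3b|22|cf|c1|fb|4c|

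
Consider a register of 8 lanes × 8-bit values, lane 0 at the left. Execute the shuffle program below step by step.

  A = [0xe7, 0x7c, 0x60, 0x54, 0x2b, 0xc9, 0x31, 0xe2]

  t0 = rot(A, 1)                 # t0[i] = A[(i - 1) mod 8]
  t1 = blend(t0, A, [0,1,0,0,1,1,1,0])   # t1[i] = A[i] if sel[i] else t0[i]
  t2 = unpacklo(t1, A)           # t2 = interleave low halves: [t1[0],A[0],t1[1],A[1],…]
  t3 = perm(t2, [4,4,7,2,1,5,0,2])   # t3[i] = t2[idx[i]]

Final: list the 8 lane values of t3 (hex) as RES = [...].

RES = [0x7c, 0x7c, 0x54, 0x7c, 0xe7, 0x60, 0xe2, 0x7c]

  t0: e2 e7 7c 60 54 2b c9 31
  t1: e2 7c 7c 60 2b c9 31 31
  t2: e2 e7 7c 7c 7c 60 60 54
  t3: 7c 7c 54 7c e7 60 e2 7c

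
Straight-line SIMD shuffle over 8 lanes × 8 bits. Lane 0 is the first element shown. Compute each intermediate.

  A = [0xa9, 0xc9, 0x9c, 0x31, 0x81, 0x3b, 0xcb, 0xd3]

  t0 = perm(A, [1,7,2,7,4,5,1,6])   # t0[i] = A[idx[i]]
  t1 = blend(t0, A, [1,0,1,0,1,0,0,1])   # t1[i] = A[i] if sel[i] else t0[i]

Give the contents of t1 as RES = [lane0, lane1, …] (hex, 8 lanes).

→ t0 |c9|d3|9c|d3|81|3b|c9|cb|
→ t1 |a9|d3|9c|d3|81|3b|c9|d3|

RES = [0xa9, 0xd3, 0x9c, 0xd3, 0x81, 0x3b, 0xc9, 0xd3]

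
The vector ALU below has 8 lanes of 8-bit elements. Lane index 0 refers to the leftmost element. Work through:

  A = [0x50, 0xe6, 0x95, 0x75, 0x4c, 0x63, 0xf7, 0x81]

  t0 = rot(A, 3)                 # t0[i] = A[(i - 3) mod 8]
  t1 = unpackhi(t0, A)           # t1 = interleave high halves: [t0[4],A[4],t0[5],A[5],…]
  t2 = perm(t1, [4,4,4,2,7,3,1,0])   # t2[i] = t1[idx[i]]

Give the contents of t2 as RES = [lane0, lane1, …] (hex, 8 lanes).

RES = [ 0x75  0x75  0x75  0x95  0x81  0x63  0x4c  0xe6 ]

  t0: 63 f7 81 50 e6 95 75 4c
  t1: e6 4c 95 63 75 f7 4c 81
  t2: 75 75 75 95 81 63 4c e6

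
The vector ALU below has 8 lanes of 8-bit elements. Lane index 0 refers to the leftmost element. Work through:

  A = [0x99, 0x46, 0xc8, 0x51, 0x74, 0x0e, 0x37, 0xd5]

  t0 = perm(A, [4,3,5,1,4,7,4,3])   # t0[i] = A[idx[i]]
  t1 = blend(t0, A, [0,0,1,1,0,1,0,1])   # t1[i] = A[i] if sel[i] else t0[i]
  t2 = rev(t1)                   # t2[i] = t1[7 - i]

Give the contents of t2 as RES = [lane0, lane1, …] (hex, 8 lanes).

RES = [0xd5, 0x74, 0x0e, 0x74, 0x51, 0xc8, 0x51, 0x74]

  t0: 74 51 0e 46 74 d5 74 51
  t1: 74 51 c8 51 74 0e 74 d5
  t2: d5 74 0e 74 51 c8 51 74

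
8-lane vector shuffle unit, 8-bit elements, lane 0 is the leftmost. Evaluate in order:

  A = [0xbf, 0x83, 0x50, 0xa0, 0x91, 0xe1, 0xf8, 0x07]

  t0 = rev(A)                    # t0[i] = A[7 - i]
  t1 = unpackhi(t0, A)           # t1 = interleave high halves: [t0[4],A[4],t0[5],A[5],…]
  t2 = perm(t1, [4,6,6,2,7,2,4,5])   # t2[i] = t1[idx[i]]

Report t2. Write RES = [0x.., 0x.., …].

RES = [ 0x83  0xbf  0xbf  0x50  0x07  0x50  0x83  0xf8 ]

t0 = [0x07, 0xf8, 0xe1, 0x91, 0xa0, 0x50, 0x83, 0xbf]
t1 = [0xa0, 0x91, 0x50, 0xe1, 0x83, 0xf8, 0xbf, 0x07]
t2 = [0x83, 0xbf, 0xbf, 0x50, 0x07, 0x50, 0x83, 0xf8]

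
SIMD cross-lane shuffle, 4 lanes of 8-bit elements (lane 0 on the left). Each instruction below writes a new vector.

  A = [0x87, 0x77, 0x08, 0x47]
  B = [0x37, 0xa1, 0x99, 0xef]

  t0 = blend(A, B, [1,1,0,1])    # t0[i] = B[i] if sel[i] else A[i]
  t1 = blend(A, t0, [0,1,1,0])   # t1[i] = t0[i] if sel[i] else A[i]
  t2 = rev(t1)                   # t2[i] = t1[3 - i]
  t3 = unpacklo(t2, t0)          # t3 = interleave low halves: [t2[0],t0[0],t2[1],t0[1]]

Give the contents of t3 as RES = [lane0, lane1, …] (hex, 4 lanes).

t0 = [0x37, 0xa1, 0x08, 0xef]
t1 = [0x87, 0xa1, 0x08, 0x47]
t2 = [0x47, 0x08, 0xa1, 0x87]
t3 = [0x47, 0x37, 0x08, 0xa1]

RES = [ 0x47  0x37  0x08  0xa1 ]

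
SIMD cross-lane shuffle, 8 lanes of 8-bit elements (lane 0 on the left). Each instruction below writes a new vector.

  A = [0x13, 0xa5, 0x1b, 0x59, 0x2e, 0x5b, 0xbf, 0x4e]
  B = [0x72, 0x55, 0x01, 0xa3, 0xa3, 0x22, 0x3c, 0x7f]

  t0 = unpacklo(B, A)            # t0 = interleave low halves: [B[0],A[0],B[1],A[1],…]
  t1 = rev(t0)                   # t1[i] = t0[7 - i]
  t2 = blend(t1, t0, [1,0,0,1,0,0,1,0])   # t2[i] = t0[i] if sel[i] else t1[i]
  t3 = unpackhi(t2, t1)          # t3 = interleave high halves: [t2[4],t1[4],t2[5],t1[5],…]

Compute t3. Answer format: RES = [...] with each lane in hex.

→ t0 |72|13|55|a5|01|1b|a3|59|
→ t1 |59|a3|1b|01|a5|55|13|72|
→ t2 |72|a3|1b|a5|a5|55|a3|72|
→ t3 |a5|a5|55|55|a3|13|72|72|

RES = [0xa5, 0xa5, 0x55, 0x55, 0xa3, 0x13, 0x72, 0x72]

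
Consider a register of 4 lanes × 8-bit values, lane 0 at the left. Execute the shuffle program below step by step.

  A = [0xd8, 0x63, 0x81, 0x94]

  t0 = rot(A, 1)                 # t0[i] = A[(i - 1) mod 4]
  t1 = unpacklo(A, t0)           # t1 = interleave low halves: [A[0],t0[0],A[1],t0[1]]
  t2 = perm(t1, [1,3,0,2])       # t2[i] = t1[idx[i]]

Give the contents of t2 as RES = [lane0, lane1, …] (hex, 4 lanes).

t0 = [0x94, 0xd8, 0x63, 0x81]
t1 = [0xd8, 0x94, 0x63, 0xd8]
t2 = [0x94, 0xd8, 0xd8, 0x63]

RES = [0x94, 0xd8, 0xd8, 0x63]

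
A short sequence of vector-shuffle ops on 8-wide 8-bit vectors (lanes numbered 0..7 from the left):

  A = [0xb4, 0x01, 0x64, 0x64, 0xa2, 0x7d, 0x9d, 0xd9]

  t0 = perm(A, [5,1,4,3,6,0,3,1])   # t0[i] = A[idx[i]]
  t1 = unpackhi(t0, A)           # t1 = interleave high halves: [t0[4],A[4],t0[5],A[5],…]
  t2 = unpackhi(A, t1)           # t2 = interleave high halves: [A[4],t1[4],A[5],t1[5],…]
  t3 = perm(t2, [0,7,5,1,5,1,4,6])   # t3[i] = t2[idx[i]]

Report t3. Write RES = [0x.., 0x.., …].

→ t0 |7d|01|a2|64|9d|b4|64|01|
→ t1 |9d|a2|b4|7d|64|9d|01|d9|
→ t2 |a2|64|7d|9d|9d|01|d9|d9|
→ t3 |a2|d9|01|64|01|64|9d|d9|

RES = [ 0xa2  0xd9  0x01  0x64  0x01  0x64  0x9d  0xd9 ]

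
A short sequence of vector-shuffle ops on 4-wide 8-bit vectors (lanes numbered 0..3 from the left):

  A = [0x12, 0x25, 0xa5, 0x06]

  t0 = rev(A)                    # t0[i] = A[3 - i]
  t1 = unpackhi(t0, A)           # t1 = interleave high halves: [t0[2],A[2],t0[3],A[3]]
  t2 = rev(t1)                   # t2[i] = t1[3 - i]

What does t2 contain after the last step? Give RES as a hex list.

  t0: 06 a5 25 12
  t1: 25 a5 12 06
  t2: 06 12 a5 25

RES = [ 0x06  0x12  0xa5  0x25 ]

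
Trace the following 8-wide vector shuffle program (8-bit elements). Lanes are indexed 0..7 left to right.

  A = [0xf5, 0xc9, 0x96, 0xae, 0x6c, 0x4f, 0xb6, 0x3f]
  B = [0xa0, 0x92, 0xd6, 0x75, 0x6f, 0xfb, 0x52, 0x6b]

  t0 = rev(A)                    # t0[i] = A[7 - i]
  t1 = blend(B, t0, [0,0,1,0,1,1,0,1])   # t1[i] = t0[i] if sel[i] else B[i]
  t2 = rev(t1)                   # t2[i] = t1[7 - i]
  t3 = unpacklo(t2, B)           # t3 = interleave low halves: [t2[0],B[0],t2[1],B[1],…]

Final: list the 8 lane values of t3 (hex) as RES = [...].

t0 = [0x3f, 0xb6, 0x4f, 0x6c, 0xae, 0x96, 0xc9, 0xf5]
t1 = [0xa0, 0x92, 0x4f, 0x75, 0xae, 0x96, 0x52, 0xf5]
t2 = [0xf5, 0x52, 0x96, 0xae, 0x75, 0x4f, 0x92, 0xa0]
t3 = [0xf5, 0xa0, 0x52, 0x92, 0x96, 0xd6, 0xae, 0x75]

RES = [0xf5, 0xa0, 0x52, 0x92, 0x96, 0xd6, 0xae, 0x75]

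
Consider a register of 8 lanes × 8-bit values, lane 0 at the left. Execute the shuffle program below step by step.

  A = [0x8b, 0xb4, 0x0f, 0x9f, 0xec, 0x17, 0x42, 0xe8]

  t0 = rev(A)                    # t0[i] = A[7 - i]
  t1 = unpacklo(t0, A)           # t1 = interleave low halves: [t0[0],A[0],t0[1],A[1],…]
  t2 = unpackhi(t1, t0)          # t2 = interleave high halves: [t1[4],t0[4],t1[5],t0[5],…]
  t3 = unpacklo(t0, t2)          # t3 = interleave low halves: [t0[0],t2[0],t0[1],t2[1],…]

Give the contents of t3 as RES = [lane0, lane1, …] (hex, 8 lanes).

RES = [0xe8, 0x17, 0x42, 0x9f, 0x17, 0x0f, 0xec, 0x0f]

→ t0 |e8|42|17|ec|9f|0f|b4|8b|
→ t1 |e8|8b|42|b4|17|0f|ec|9f|
→ t2 |17|9f|0f|0f|ec|b4|9f|8b|
→ t3 |e8|17|42|9f|17|0f|ec|0f|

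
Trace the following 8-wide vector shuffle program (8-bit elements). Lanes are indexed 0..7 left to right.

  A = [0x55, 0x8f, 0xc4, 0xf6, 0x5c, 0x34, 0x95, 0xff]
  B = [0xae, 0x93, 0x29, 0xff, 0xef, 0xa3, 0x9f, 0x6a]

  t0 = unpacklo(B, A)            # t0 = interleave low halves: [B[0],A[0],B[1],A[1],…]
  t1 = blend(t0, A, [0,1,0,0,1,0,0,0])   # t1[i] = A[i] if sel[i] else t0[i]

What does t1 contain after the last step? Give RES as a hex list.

t0 = [0xae, 0x55, 0x93, 0x8f, 0x29, 0xc4, 0xff, 0xf6]
t1 = [0xae, 0x8f, 0x93, 0x8f, 0x5c, 0xc4, 0xff, 0xf6]

RES = [0xae, 0x8f, 0x93, 0x8f, 0x5c, 0xc4, 0xff, 0xf6]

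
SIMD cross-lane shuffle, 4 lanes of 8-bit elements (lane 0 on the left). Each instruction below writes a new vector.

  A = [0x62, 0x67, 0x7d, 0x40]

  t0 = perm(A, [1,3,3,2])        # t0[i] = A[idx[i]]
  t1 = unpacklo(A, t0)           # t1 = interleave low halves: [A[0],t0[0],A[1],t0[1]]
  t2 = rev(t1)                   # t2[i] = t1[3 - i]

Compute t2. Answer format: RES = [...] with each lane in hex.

RES = [0x40, 0x67, 0x67, 0x62]

t0 = [0x67, 0x40, 0x40, 0x7d]
t1 = [0x62, 0x67, 0x67, 0x40]
t2 = [0x40, 0x67, 0x67, 0x62]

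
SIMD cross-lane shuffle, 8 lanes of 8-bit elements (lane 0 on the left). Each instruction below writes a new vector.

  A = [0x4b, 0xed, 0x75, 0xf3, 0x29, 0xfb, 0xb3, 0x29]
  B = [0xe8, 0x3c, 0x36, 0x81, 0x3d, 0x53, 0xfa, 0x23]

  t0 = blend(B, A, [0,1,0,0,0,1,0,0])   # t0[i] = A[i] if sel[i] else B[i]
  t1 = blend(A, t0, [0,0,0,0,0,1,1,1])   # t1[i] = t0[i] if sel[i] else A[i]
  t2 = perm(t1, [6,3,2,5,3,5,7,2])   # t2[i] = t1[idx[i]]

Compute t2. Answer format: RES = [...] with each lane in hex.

RES = [ 0xfa  0xf3  0x75  0xfb  0xf3  0xfb  0x23  0x75 ]

t0 = [0xe8, 0xed, 0x36, 0x81, 0x3d, 0xfb, 0xfa, 0x23]
t1 = [0x4b, 0xed, 0x75, 0xf3, 0x29, 0xfb, 0xfa, 0x23]
t2 = [0xfa, 0xf3, 0x75, 0xfb, 0xf3, 0xfb, 0x23, 0x75]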